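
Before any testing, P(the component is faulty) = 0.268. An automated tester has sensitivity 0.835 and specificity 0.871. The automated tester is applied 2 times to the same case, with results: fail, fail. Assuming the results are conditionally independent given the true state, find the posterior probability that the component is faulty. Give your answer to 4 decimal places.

Posterior P(H) ≈ 0.9388

With H the event that the component is faulty, the joint likelihood of the observed sequence is P(data|H) = 0.835·0.835 = 0.69722 and P(data|¬H) = 0.129·0.129 = 0.016641.
Bayes: P(H|data) = 0.268·0.69722 / (0.268·0.69722 + 0.732·0.016641) = 0.18686/0.19904 = 0.9388.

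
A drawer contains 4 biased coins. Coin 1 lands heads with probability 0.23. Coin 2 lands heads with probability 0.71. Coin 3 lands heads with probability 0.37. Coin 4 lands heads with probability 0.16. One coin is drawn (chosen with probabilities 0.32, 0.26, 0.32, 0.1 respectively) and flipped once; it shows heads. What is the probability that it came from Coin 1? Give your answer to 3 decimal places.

P(heads|C1) = 0.23; P(heads|C2) = 0.71; P(heads|C3) = 0.37; P(heads|C4) = 0.16.
Prior × likelihood for each source: 0.32·0.23=0.07360, 0.26·0.71=0.1846, 0.32·0.37=0.1184, 0.1·0.16=0.01600. Summing gives P(heads) = 0.39260.
P(Coin 1 | heads) = 0.07360 / 0.39260 = 0.187.

Posterior probability ≈ 0.187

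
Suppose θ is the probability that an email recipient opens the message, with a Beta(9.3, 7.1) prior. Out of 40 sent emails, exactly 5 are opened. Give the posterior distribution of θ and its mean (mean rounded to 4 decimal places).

Observing 5 successes and 35 failures updates Beta(9.3, 7.1) by adding the success and failure counts to the two shape parameters: α = 9.3+5 = 14.3, β = 7.1+35 = 42.1.
E[θ | data] = 14.3/(14.3+42.1) = 0.2535.

Posterior: Beta(14.3, 42.1); mean ≈ 0.2535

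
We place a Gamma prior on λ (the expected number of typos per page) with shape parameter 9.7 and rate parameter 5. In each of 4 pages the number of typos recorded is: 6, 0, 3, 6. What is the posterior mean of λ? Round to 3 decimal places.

Total count ∑xᵢ = 15 over n = 4 pages.
Gamma is conjugate to the Poisson likelihood: posterior is Gamma(shape = 9.7+15 = 24.7, rate = 5+4 = 9).
E[λ | data] = 24.7/9 = 2.744.

Posterior mean ≈ 2.744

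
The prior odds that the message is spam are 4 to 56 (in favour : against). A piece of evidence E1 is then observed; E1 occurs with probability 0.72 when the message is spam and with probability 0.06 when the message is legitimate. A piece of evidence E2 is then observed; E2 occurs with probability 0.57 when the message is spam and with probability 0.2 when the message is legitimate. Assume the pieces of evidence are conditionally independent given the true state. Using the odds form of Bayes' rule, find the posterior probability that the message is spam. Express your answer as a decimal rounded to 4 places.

Posterior probability ≈ 0.7095

Prior odds = 4/56 = 0.071429. In log-odds, ln(0.071429) = -2.6391.
Add log likelihood ratios: ln(12.000) + ln(2.8500) = 3.5322.
Posterior log-odds = 0.89317, so posterior odds = exp(0.89317) = 2.4429. Converting, P(H|E) = 2.4429/3.4429 = 0.7095.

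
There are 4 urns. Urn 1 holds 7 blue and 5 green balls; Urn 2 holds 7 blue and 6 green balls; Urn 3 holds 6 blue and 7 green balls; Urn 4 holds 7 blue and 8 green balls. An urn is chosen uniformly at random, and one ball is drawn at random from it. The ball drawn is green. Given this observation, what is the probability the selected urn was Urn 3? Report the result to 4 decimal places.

Tabulate prior·likelihood by source: [1] prior 0.25, lik 0.4167, product 0.1042; [2] prior 0.25, lik 0.4615, product 0.1154; [3] prior 0.25, lik 0.5385, product 0.1346; [4] prior 0.25, lik 0.5333, product 0.1333.
Normalizing constant = 0.48750; the posterior for Urn 3 is its product over the sum, 0.1346/0.48750 = 0.2761.

Posterior probability ≈ 0.2761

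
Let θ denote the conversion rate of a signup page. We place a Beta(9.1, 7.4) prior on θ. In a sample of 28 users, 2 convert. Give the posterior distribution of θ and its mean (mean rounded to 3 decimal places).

Posterior: Beta(11.1, 33.4); mean ≈ 0.249

Observing 2 successes and 26 failures updates Beta(9.1, 7.4) by adding the success and failure counts to the two shape parameters: α = 9.1+2 = 11.1, β = 7.4+26 = 33.4.
Posterior mean = α/(α+β) = 11.1/44.5 = 0.249.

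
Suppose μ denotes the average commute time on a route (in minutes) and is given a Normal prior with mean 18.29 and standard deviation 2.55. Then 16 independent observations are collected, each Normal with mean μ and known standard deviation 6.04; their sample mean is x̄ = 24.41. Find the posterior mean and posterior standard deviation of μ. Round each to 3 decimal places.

Posterior mean ≈ 22.821; posterior SD ≈ 1.299

With known σ, the Normal prior is conjugate. Weight on the data is w = (n/σ²)/(n/σ² + 1/τ₀²) = 0.438577/(0.438577+0.153787) = 0.74038.
Posterior mean = w·x̄ + (1−w)·μ₀ = 0.74038·24.41 + 0.25962·18.29 = 22.821. Posterior variance = 1/(0.438577+0.153787) = 1.68815, so SD = 1.299.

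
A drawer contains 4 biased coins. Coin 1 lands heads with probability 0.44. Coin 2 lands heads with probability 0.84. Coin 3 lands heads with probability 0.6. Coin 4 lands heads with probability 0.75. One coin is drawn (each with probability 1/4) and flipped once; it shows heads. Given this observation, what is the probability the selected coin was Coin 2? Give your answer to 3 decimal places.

Tabulate prior·likelihood by source: [1] prior 0.25, lik 0.44, product 0.1100; [2] prior 0.25, lik 0.84, product 0.2100; [3] prior 0.25, lik 0.6, product 0.1500; [4] prior 0.25, lik 0.75, product 0.1875.
Normalizing constant = 0.65750; the posterior for Coin 2 is its product over the sum, 0.2100/0.65750 = 0.319.

Posterior probability ≈ 0.319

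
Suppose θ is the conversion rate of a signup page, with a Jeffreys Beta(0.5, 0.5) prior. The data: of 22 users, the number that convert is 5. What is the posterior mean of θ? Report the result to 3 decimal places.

Posterior mean ≈ 0.239

Observing 5 successes and 17 failures updates Beta(0.5, 0.5) by adding the success and failure counts to the two shape parameters: α = 0.5+5 = 5.5, β = 0.5+17 = 17.5.
Posterior mean = α/(α+β) = 5.5/23 = 0.239.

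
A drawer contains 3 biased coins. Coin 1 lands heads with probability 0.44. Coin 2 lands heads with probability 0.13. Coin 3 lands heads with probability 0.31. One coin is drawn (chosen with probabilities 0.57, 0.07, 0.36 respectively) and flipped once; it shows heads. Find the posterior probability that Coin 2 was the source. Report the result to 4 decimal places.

Tabulate prior·likelihood by source: [1] prior 0.57, lik 0.44, product 0.2508; [2] prior 0.07, lik 0.13, product 0.009100; [3] prior 0.36, lik 0.31, product 0.1116.
Normalizing constant = 0.37150; the posterior for Coin 2 is its product over the sum, 0.009100/0.37150 = 0.0245.

Posterior probability ≈ 0.0245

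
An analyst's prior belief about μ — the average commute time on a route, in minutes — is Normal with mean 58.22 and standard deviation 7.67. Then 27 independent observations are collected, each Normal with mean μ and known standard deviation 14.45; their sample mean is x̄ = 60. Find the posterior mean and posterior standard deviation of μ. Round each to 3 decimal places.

Posterior mean ≈ 59.793; posterior SD ≈ 2.614

With known σ, the Normal prior is conjugate. Weight on the data is w = (n/σ²)/(n/σ² + 1/τ₀²) = 0.129309/(0.129309+0.0169984) = 0.88382.
Posterior mean = w·x̄ + (1−w)·μ₀ = 0.88382·60 + 0.11618·58.22 = 59.793. Posterior variance = 1/(0.129309+0.0169984) = 6.83493, so SD = 2.614.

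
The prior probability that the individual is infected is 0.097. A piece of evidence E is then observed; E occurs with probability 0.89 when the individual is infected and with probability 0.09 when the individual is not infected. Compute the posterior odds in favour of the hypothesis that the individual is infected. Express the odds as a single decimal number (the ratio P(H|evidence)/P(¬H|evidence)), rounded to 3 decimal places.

Posterior odds ≈ 1.062

Prior odds = 0.097/(1−0.097) = 0.10742. In log-odds, ln(0.10742) = -2.2310.
Add log likelihood ratio: ln(9.8889) = 2.2914.
Posterior log-odds = 0.060400, so posterior odds = exp(0.060400) = 1.0623.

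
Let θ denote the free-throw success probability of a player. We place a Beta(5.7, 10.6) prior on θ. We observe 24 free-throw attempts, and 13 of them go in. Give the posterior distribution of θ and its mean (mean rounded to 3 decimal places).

Observing 13 successes and 11 failures updates Beta(5.7, 10.6) by adding the success and failure counts to the two shape parameters: α = 5.7+13 = 18.7, β = 10.6+11 = 21.6.
E[θ | data] = 18.7/(18.7+21.6) = 0.464.

Posterior: Beta(18.7, 21.6); mean ≈ 0.464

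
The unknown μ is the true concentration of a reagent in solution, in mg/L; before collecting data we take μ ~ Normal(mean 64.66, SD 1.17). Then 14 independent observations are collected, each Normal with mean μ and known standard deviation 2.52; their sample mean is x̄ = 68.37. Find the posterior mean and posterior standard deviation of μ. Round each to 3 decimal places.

Prior precision 1/τ₀² = 1/1.17² = 0.730514; data precision n/σ² = 14/2.52² = 2.20459.
Posterior precision = 0.730514 + 2.20459 = 2.93510, giving posterior SD = 1/√2.93510 = 0.584.
Posterior mean = (0.730514·64.66 + 2.20459·68.37) / 2.93510 = 67.447.

Posterior mean ≈ 67.447; posterior SD ≈ 0.584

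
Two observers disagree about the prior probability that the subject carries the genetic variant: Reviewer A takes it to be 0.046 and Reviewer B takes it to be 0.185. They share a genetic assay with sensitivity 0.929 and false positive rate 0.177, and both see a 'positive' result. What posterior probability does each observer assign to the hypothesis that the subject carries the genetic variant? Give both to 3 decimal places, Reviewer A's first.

Reviewer A: 0.202; Reviewer B: 0.544

P('+'|H) = 0.929, P('+'|¬H) = 0.177.
Reviewer A: numerator 0.929·0.046 = 0.042734; evidence = 0.042734+0.177·0.954 = 0.21159; posterior = 0.202.
Reviewer B: numerator 0.929·0.185 = 0.17187; evidence = 0.17187+0.177·0.815 = 0.31612; posterior = 0.544.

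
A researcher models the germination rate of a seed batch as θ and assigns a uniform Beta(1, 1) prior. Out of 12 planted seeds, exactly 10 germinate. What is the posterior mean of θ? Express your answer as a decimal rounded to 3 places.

The binomial likelihood is conjugate to the Beta prior: with 10 successes and 2 failures, the posterior is Beta(1+10, 1+2) = Beta(11, 3).
Posterior mean = α/(α+β) = 11/14 = 0.786.

Posterior mean ≈ 0.786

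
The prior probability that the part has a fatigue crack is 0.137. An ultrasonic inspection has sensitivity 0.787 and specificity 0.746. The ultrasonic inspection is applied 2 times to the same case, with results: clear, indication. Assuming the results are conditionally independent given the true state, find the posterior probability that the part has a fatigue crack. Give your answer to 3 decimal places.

With H the event that the part has a fatigue crack, the joint likelihood of the observed sequence is P(data|H) = 0.213·0.787 = 0.16763 and P(data|¬H) = 0.746·0.254 = 0.18948.
Bayes: P(H|data) = 0.137·0.16763 / (0.137·0.16763 + 0.863·0.18948) = 0.022965/0.18649 = 0.1231.

Posterior P(H) ≈ 0.123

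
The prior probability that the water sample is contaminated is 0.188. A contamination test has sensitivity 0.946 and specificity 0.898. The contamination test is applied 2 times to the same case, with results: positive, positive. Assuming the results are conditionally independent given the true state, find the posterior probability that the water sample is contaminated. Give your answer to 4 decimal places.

Let H be the event that the water sample is contaminated; start with P(H) = 0.188. P('positive'|H) = 0.946, P('positive'|¬H) = 0.102.
Update on result 1 ('positive'): P(H) ← 0.946·0.1880 / (0.946·0.1880 + 0.102·0.8120) = 0.17785/0.26067 = 0.6823.
Update on result 2 ('positive'): P(H) ← 0.946·0.6823 / (0.946·0.6823 + 0.102·0.3177) = 0.64542/0.67783 = 0.9522.

Posterior P(H) ≈ 0.9522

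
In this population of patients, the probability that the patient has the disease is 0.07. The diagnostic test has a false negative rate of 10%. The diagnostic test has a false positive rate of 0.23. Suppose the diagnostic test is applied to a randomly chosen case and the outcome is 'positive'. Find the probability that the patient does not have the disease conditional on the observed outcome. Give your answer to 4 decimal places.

Write H for 'the patient has the disease'. Prior odds H:¬H = 0.07/0.93 = 0.075269. For the 'positive' outcome, the likelihood ratio is 0.9/0.23 = 3.9130.
Posterior odds = 0.075269 × 3.9130 = 0.29453, so P(H|E) = 0.29453/(1+0.29453) = 0.2275. Then P(¬H|E) = 1 − 0.2275 = 0.7725.

P(¬H | E) ≈ 0.7725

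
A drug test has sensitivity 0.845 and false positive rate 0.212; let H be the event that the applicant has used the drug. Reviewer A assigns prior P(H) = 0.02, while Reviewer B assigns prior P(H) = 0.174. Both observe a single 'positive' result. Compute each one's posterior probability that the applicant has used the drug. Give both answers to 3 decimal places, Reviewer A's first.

The likelihood ratio for a 'positive' result is 0.845/0.212 = 3.9858.
Reviewer A: prior odds 0.02/0.98 = 0.020408; posterior odds 0.081344; posterior probability 0.075.
Reviewer B: prior odds 0.174/0.826 = 0.21065; posterior odds 0.83963; posterior probability 0.456.

Reviewer A: 0.075; Reviewer B: 0.456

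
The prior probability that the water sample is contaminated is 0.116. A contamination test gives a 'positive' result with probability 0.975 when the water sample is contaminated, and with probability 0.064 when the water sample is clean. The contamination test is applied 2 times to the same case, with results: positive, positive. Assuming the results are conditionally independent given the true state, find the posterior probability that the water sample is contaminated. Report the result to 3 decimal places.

Posterior P(H) ≈ 0.968

Let H be the event that the water sample is contaminated; start with P(H) = 0.116. P('positive'|H) = 0.975, P('positive'|¬H) = 0.064.
Update on result 1 ('positive'): P(H) ← 0.975·0.1160 / (0.975·0.1160 + 0.064·0.8840) = 0.11310/0.16968 = 0.6666.
Update on result 2 ('positive'): P(H) ← 0.975·0.6666 / (0.975·0.6666 + 0.064·0.3334) = 0.64990/0.67124 = 0.9682.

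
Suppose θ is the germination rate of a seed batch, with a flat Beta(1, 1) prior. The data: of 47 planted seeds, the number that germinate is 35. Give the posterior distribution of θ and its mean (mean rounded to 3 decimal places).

Posterior: Beta(36, 13); mean ≈ 0.735

Observing 35 successes and 12 failures updates Beta(1, 1) by adding the success and failure counts to the two shape parameters: α = 1+35 = 36, β = 1+12 = 13.
E[θ | data] = 36/(36+13) = 0.735.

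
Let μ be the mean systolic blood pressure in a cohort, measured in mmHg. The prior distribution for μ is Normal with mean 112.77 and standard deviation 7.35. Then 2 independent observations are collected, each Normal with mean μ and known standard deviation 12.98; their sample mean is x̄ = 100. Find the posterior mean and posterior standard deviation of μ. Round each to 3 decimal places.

Prior precision 1/τ₀² = 1/7.35² = 0.0185108; data precision n/σ² = 2/12.98² = 0.0118708.
Posterior precision = 0.0185108 + 0.0118708 = 0.0303816, giving posterior SD = 1/√0.0303816 = 5.737.
Posterior mean = (0.0185108·112.77 + 0.0118708·100) / 0.0303816 = 107.780.

Posterior mean ≈ 107.780; posterior SD ≈ 5.737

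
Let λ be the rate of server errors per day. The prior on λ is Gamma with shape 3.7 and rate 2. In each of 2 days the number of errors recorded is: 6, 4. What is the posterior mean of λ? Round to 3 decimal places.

Total count ∑xᵢ = 10 over n = 2 days.
Gamma is conjugate to the Poisson likelihood: posterior is Gamma(shape = 3.7+10 = 13.7, rate = 2+2 = 4).
E[λ | data] = 13.7/4 = 3.425.

Posterior mean ≈ 3.425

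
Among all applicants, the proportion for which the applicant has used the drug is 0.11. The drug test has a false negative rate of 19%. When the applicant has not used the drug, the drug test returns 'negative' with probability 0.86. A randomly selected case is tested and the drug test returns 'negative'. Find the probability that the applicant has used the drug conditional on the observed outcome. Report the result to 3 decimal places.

P(H | E) ≈ 0.027

Let H be the event that the applicant has used the drug. P(H) = 0.11, so P(¬H) = 0.89. With E the 'negative' result, P(E|H) = 0.19 and P(E|¬H) = 0.86.
P(E) = 0.19·0.11 + 0.86·0.89 = 0.020900 + 0.76540 = 0.78630.
By Bayes' theorem, P(H|E) = 0.020900 / 0.78630 = 0.027.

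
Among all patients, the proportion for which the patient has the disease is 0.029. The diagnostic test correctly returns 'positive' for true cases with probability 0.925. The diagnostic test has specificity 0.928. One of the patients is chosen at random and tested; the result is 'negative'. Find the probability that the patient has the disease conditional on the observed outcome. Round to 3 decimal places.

Let H be the event that the patient has the disease. P(H) = 0.029, so P(¬H) = 0.971. With E the 'negative' result, P(E|H) = 0.075 and P(E|¬H) = 0.928.
P(E) = 0.075·0.029 + 0.928·0.971 = 0.0021750 + 0.90109 = 0.90326.
By Bayes' theorem, P(H|E) = 0.0021750 / 0.90326 = 0.002.

P(H | E) ≈ 0.002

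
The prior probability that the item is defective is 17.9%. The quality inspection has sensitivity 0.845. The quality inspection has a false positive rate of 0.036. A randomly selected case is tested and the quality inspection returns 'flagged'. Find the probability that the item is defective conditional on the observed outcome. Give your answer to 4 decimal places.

P(H | E) ≈ 0.8365

Write H for 'the item is defective'. Prior odds H:¬H = 0.179/0.821 = 0.21803. For the 'flagged' outcome, the likelihood ratio is 0.845/0.036 = 23.472.
Posterior odds = 0.21803 × 23.472 = 5.1176, so P(H|E) = 5.1176/(1+5.1176) = 0.8365.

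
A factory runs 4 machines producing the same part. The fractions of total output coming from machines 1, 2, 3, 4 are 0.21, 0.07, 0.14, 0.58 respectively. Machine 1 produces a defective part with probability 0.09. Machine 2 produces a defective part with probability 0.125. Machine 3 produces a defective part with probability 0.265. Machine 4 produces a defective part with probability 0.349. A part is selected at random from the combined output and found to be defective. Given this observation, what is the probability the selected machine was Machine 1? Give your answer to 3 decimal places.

Tabulate prior·likelihood by source: [1] prior 0.21, lik 0.09, product 0.01890; [2] prior 0.07, lik 0.125, product 0.008750; [3] prior 0.14, lik 0.265, product 0.03710; [4] prior 0.58, lik 0.349, product 0.2024.
Normalizing constant = 0.26717; the posterior for Machine 1 is its product over the sum, 0.01890/0.26717 = 0.071.

Posterior probability ≈ 0.071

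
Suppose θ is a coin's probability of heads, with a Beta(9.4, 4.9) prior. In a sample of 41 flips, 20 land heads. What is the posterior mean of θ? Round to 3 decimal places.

Observing 20 successes and 21 failures updates Beta(9.4, 4.9) by adding the success and failure counts to the two shape parameters: α = 9.4+20 = 29.4, β = 4.9+21 = 25.9.
E[θ | data] = 29.4/(29.4+25.9) = 0.532.

Posterior mean ≈ 0.532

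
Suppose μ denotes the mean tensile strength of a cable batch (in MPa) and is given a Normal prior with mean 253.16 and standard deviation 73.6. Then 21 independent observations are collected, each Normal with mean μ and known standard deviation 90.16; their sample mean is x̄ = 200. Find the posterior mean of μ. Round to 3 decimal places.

Prior precision 1/τ₀² = 1/73.6² = 0.00018461; data precision n/σ² = 21/90.16² = 0.00258340.
Posterior precision = 0.00018461 + 0.00258340 = 0.00276800.
Posterior mean = (0.00018461·253.16 + 0.00258340·200) / 0.00276800 = 203.545.

Posterior mean ≈ 203.545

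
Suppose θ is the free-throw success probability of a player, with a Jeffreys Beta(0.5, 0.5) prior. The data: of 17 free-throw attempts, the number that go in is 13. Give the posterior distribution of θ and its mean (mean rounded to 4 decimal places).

Posterior: Beta(13.5, 4.5); mean ≈ 0.7500

The binomial likelihood is conjugate to the Beta prior: with 13 successes and 4 failures, the posterior is Beta(0.5+13, 0.5+4) = Beta(13.5, 4.5).
E[θ | data] = 13.5/(13.5+4.5) = 0.7500.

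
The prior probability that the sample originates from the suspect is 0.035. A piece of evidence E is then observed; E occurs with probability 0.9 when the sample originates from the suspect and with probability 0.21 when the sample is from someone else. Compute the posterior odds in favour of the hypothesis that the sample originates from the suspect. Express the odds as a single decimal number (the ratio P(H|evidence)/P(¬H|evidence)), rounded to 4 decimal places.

Posterior odds ≈ 0.1554

Prior odds = 0.035/(1−0.035) = 0.036269.
Likelihood ratio for E = 0.9/0.21 = 4.2857.
Posterior odds = prior odds × LR = 0.15544.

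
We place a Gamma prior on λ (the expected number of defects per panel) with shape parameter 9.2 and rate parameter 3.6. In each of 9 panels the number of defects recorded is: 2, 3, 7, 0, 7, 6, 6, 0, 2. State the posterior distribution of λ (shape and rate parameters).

The Poisson likelihood adds the total count to the shape and the number of exposure periods to the rate. Here ∑xᵢ = 33 and n = 9, so shape 9.2→42.2 and rate 3.6→12.6.

Posterior: Gamma(shape=42.2, rate=12.6)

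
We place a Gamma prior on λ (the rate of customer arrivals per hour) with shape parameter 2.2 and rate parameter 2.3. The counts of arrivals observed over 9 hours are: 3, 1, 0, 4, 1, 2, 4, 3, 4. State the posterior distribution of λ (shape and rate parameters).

Posterior: Gamma(shape=24.2, rate=11.3)

Total count ∑xᵢ = 22 over n = 9 hours.
Gamma is conjugate to the Poisson likelihood: posterior is Gamma(shape = 2.2+22 = 24.2, rate = 2.3+9 = 11.3).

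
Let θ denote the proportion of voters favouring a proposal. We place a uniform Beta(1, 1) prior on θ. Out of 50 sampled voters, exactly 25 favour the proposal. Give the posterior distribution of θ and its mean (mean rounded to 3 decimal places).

Observing 25 successes and 25 failures updates Beta(1, 1) by adding the success and failure counts to the two shape parameters: α = 1+25 = 26, β = 1+25 = 26.
E[θ | data] = 26/(26+26) = 0.500.

Posterior: Beta(26, 26); mean ≈ 0.500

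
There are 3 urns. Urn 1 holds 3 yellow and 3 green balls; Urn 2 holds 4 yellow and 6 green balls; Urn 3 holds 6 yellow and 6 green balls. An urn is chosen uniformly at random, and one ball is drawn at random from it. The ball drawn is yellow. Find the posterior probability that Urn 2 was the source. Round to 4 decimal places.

Tabulate prior·likelihood by source: [1] prior 0.333333, lik 0.5, product 0.1667; [2] prior 0.333333, lik 0.4, product 0.1333; [3] prior 0.333333, lik 0.5, product 0.1667.
Normalizing constant = 0.46667; the posterior for Urn 2 is its product over the sum, 0.1333/0.46667 = 0.2857.

Posterior probability ≈ 0.2857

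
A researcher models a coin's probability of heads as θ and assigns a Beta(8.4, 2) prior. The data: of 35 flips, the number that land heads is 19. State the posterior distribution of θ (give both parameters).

Posterior: Beta(27.4, 18)

The binomial likelihood is conjugate to the Beta prior: with 19 successes and 16 failures, the posterior is Beta(8.4+19, 2+16) = Beta(27.4, 18).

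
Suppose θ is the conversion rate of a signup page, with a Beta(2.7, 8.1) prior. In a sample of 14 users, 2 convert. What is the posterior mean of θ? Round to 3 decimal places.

Posterior mean ≈ 0.190

Observing 2 successes and 12 failures updates Beta(2.7, 8.1) by adding the success and failure counts to the two shape parameters: α = 2.7+2 = 4.7, β = 8.1+12 = 20.1.
Posterior mean = α/(α+β) = 4.7/24.8 = 0.190.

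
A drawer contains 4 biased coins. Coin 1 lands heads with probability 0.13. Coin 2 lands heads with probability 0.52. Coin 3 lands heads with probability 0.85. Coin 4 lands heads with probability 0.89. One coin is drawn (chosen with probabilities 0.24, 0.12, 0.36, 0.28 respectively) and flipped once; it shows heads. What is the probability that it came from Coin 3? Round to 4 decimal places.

Tabulate prior·likelihood by source: [1] prior 0.24, lik 0.13, product 0.03120; [2] prior 0.12, lik 0.52, product 0.06240; [3] prior 0.36, lik 0.85, product 0.3060; [4] prior 0.28, lik 0.89, product 0.2492.
Normalizing constant = 0.64880; the posterior for Coin 3 is its product over the sum, 0.3060/0.64880 = 0.4716.

Posterior probability ≈ 0.4716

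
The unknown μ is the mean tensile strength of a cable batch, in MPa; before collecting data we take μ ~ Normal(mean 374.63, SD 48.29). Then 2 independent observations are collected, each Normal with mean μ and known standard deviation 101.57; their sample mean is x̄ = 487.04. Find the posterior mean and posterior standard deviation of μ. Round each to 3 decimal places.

Posterior mean ≈ 409.627; posterior SD ≈ 40.074

Prior precision 1/τ₀² = 1/48.29² = 0.00042883; data precision n/σ² = 2/101.57² = 0.00019386.
Posterior precision = 0.00042883 + 0.00019386 = 0.00062270, giving posterior SD = 1/√0.00062270 = 40.074.
Posterior mean = (0.00042883·374.63 + 0.00019386·487.04) / 0.00062270 = 409.627.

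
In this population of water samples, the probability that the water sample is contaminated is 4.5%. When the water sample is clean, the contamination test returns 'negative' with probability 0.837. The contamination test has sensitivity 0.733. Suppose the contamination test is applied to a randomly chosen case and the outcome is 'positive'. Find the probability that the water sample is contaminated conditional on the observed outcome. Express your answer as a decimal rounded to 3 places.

Write H for 'the water sample is contaminated'. Prior odds H:¬H = 0.045/0.955 = 0.047120. For the 'positive' outcome, the likelihood ratio is 0.733/0.163 = 4.4969.
Posterior odds = 0.047120 × 4.4969 = 0.21190, so P(H|E) = 0.21190/(1+0.21190) = 0.175.

P(H | E) ≈ 0.175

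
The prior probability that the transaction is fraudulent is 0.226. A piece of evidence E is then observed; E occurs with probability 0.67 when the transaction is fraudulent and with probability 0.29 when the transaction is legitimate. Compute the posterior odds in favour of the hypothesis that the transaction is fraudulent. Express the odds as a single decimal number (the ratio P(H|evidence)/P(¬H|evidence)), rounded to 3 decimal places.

Prior odds = 0.226/(1−0.226) = 0.29199.
Likelihood ratio for E = 0.67/0.29 = 2.3103.
Posterior odds = prior odds × LR = 0.67460.

Posterior odds ≈ 0.675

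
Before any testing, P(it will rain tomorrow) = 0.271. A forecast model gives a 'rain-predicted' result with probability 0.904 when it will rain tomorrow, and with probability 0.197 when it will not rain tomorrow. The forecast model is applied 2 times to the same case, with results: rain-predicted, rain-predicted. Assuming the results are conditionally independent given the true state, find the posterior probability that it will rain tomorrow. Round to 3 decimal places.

Posterior P(H) ≈ 0.887

Let H be the event that it will rain tomorrow; start with P(H) = 0.271. P('rain-predicted'|H) = 0.904, P('rain-predicted'|¬H) = 0.197.
Update on result 1 ('rain-predicted'): P(H) ← 0.904·0.2710 / (0.904·0.2710 + 0.197·0.7290) = 0.24498/0.38860 = 0.6304.
Update on result 2 ('rain-predicted'): P(H) ← 0.904·0.6304 / (0.904·0.6304 + 0.197·0.3696) = 0.56991/0.64272 = 0.8867.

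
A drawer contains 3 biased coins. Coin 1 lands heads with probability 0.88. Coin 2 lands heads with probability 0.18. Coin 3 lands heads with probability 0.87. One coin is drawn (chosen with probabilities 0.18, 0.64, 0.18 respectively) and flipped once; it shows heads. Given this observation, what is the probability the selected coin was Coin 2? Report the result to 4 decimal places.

Tabulate prior·likelihood by source: [1] prior 0.18, lik 0.88, product 0.1584; [2] prior 0.64, lik 0.18, product 0.1152; [3] prior 0.18, lik 0.87, product 0.1566.
Normalizing constant = 0.43020; the posterior for Coin 2 is its product over the sum, 0.1152/0.43020 = 0.2678.

Posterior probability ≈ 0.2678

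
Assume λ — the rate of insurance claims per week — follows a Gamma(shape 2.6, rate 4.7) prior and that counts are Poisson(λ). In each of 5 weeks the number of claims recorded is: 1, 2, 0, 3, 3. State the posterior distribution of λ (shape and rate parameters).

Total count ∑xᵢ = 9 over n = 5 weeks.
Gamma is conjugate to the Poisson likelihood: posterior is Gamma(shape = 2.6+9 = 11.6, rate = 4.7+5 = 9.7).

Posterior: Gamma(shape=11.6, rate=9.7)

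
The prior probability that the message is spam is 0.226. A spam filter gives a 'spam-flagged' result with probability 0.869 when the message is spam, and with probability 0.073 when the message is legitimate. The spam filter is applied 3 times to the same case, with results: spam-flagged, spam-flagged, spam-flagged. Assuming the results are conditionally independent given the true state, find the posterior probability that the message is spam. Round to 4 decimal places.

Let H be the event that the message is spam; start with P(H) = 0.226. P('spam-flagged'|H) = 0.869, P('spam-flagged'|¬H) = 0.073.
Update on result 1 ('spam-flagged'): P(H) ← 0.869·0.2260 / (0.869·0.2260 + 0.073·0.7740) = 0.19639/0.25290 = 0.7766.
Update on result 2 ('spam-flagged'): P(H) ← 0.869·0.7766 / (0.869·0.7766 + 0.073·0.2234) = 0.67485/0.69116 = 0.9764.
Update on result 3 ('spam-flagged'): P(H) ← 0.869·0.9764 / (0.869·0.9764 + 0.073·0.0236) = 0.84849/0.85022 = 0.9980.

Posterior P(H) ≈ 0.9980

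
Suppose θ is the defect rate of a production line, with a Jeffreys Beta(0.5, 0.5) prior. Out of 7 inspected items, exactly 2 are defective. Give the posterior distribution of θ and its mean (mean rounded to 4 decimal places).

The binomial likelihood is conjugate to the Beta prior: with 2 successes and 5 failures, the posterior is Beta(0.5+2, 0.5+5) = Beta(2.5, 5.5).
E[θ | data] = 2.5/(2.5+5.5) = 0.3125.

Posterior: Beta(2.5, 5.5); mean ≈ 0.3125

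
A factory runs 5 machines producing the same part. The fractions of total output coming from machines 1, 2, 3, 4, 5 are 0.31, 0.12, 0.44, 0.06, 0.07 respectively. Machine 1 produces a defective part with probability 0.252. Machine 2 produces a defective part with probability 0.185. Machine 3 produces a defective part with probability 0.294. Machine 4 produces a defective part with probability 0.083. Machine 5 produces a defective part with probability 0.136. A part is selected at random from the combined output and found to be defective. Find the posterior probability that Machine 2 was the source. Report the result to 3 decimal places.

Posterior probability ≈ 0.091

P(defective|M1) = 0.252; P(defective|M2) = 0.185; P(defective|M3) = 0.294; P(defective|M4) = 0.083; P(defective|M5) = 0.136.
Prior × likelihood for each source: 0.31·0.252=0.07812, 0.12·0.185=0.02220, 0.44·0.294=0.1294, 0.06·0.083=0.004980, 0.07·0.136=0.009520. Summing gives P(defective) = 0.24418.
P(Machine 2 | defective) = 0.02220 / 0.24418 = 0.091.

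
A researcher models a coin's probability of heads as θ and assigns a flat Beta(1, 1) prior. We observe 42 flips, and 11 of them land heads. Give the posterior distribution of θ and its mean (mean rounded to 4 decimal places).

Posterior: Beta(12, 32); mean ≈ 0.2727

The binomial likelihood is conjugate to the Beta prior: with 11 successes and 31 failures, the posterior is Beta(1+11, 1+31) = Beta(12, 32).
Posterior mean = α/(α+β) = 12/44 = 0.2727.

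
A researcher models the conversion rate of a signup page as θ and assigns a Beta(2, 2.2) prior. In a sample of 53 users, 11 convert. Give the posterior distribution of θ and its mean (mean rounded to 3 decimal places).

Observing 11 successes and 42 failures updates Beta(2, 2.2) by adding the success and failure counts to the two shape parameters: α = 2+11 = 13, β = 2.2+42 = 44.2.
E[θ | data] = 13/(13+44.2) = 0.227.

Posterior: Beta(13, 44.2); mean ≈ 0.227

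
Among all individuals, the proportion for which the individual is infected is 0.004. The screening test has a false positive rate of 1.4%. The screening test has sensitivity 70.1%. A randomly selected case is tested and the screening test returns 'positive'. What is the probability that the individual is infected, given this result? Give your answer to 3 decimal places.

Let H be the event that the individual is infected. P(H) = 0.004, so P(¬H) = 0.996. With E the 'positive' result, P(E|H) = 0.701 and P(E|¬H) = 0.014.
P(E) = 0.701·0.004 + 0.014·0.996 = 0.0028040 + 0.013944 = 0.016748.
By Bayes' theorem, P(H|E) = 0.0028040 / 0.016748 = 0.167.

P(H | E) ≈ 0.167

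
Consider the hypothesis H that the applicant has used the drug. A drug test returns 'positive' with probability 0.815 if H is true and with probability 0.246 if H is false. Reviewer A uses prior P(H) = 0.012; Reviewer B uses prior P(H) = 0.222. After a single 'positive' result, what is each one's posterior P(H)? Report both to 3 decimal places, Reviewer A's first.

The likelihood ratio for a 'positive' result is 0.815/0.246 = 3.3130.
Reviewer A: prior odds 0.012/0.988 = 0.012146; posterior odds 0.040239; posterior probability 0.039.
Reviewer B: prior odds 0.222/0.778 = 0.28535; posterior odds 0.94536; posterior probability 0.486.

Reviewer A: 0.039; Reviewer B: 0.486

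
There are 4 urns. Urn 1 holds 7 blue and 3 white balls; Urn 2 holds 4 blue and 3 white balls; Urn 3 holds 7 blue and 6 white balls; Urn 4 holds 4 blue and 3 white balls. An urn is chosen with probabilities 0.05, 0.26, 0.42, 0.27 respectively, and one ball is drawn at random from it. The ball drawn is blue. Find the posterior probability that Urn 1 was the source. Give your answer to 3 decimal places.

Tabulate prior·likelihood by source: [1] prior 0.05, lik 0.7, product 0.03500; [2] prior 0.26, lik 0.5714, product 0.1486; [3] prior 0.42, lik 0.5385, product 0.2262; [4] prior 0.27, lik 0.5714, product 0.1543.
Normalizing constant = 0.56401; the posterior for Urn 1 is its product over the sum, 0.03500/0.56401 = 0.062.

Posterior probability ≈ 0.062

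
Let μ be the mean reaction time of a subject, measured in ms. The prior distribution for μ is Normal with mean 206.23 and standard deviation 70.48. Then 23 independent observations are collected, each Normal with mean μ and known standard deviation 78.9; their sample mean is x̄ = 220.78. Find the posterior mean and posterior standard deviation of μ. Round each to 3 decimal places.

With known σ, the Normal prior is conjugate. Weight on the data is w = (n/σ²)/(n/σ² + 1/τ₀²) = 0.00369465/(0.00369465+0.00020131) = 0.94833.
Posterior mean = w·x̄ + (1−w)·μ₀ = 0.94833·220.78 + 0.051672·206.23 = 220.028. Posterior variance = 1/(0.00369465+0.00020131) = 256.676, so SD = 16.021.

Posterior mean ≈ 220.028; posterior SD ≈ 16.021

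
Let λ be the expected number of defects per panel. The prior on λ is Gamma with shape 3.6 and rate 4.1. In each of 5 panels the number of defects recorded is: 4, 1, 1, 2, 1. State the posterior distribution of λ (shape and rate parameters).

Posterior: Gamma(shape=12.6, rate=9.1)

The Poisson likelihood adds the total count to the shape and the number of exposure periods to the rate. Here ∑xᵢ = 9 and n = 5, so shape 3.6→12.6 and rate 4.1→9.1.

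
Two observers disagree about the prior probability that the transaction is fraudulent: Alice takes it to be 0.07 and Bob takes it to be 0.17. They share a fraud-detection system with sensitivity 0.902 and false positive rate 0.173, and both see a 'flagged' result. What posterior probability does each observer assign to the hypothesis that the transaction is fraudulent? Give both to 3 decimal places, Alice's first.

The likelihood ratio for a 'flagged' result is 0.902/0.173 = 5.2139.
Alice: prior odds 0.07/0.93 = 0.075269; posterior odds 0.39244; posterior probability 0.282.
Bob: prior odds 0.17/0.83 = 0.20482; posterior odds 1.0679; posterior probability 0.516.

Alice: 0.282; Bob: 0.516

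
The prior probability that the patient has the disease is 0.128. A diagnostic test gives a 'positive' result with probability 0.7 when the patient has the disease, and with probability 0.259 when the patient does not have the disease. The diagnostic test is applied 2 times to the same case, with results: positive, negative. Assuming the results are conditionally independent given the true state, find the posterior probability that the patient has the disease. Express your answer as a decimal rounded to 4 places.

With H the event that the patient has the disease, the joint likelihood of the observed sequence is P(data|H) = 0.7·0.3 = 0.21000 and P(data|¬H) = 0.259·0.741 = 0.19192.
Bayes: P(H|data) = 0.128·0.21000 / (0.128·0.21000 + 0.872·0.19192) = 0.026880/0.19423 = 0.1384.

Posterior P(H) ≈ 0.1384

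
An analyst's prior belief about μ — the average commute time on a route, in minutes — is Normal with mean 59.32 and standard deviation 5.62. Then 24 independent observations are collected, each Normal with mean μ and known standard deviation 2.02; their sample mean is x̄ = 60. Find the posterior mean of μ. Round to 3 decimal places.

Posterior mean ≈ 59.996

With known σ, the Normal prior is conjugate. Weight on the data is w = (n/σ²)/(n/σ² + 1/τ₀²) = 5.88178/(5.88178+0.0316612) = 0.99465.
Posterior mean = w·x̄ + (1−w)·μ₀ = 0.99465·60 + 0.0053541·59.32 = 59.996.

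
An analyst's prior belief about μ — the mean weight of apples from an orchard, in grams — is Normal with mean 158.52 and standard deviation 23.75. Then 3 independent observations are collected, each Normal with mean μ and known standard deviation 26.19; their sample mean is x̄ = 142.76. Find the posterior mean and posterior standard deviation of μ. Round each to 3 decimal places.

Posterior mean ≈ 147.306; posterior SD ≈ 12.755

Prior precision 1/τ₀² = 1/23.75² = 0.00177285; data precision n/σ² = 3/26.19² = 0.00437371.
Posterior precision = 0.00177285 + 0.00437371 = 0.00614657, giving posterior SD = 1/√0.00614657 = 12.755.
Posterior mean = (0.00177285·158.52 + 0.00437371·142.76) / 0.00614657 = 147.306.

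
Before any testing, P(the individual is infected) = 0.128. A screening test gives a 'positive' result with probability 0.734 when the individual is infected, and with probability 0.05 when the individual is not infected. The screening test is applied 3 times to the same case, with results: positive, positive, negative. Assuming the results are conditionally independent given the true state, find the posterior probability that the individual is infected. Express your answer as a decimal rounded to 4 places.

Posterior P(H) ≈ 0.8986

Let H be the event that the individual is infected; start with P(H) = 0.128. P('positive'|H) = 0.734, P('positive'|¬H) = 0.05.
Update on result 1 ('positive'): P(H) ← 0.734·0.1280 / (0.734·0.1280 + 0.05·0.8720) = 0.093952/0.13755 = 0.6830.
Update on result 2 ('positive'): P(H) ← 0.734·0.6830 / (0.734·0.6830 + 0.05·0.3170) = 0.50134/0.51719 = 0.9694.
Update on result 3 ('negative'): P(H) ← 0.266·0.9694 / (0.266·0.9694 + 0.95·0.0306) = 0.25785/0.28696 = 0.8986.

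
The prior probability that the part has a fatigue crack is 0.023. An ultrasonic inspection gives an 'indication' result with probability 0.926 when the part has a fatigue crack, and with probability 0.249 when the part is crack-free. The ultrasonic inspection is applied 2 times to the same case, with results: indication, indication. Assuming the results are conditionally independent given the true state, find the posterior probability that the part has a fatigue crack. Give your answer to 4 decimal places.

Posterior P(H) ≈ 0.2456

With H the event that the part has a fatigue crack, the joint likelihood of the observed sequence is P(data|H) = 0.926·0.926 = 0.85748 and P(data|¬H) = 0.249·0.249 = 0.062001.
Bayes: P(H|data) = 0.023·0.85748 / (0.023·0.85748 + 0.977·0.062001) = 0.019722/0.080297 = 0.2456.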